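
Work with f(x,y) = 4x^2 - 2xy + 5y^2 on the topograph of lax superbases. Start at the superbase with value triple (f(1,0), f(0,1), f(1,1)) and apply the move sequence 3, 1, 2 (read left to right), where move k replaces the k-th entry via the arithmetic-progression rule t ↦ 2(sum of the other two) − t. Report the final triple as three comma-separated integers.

start (4,5,7) = (f(1,0),f(0,1),f(1,1))
replace slot 3: 2·(4+5) − 7 = 11 → (4,5,11)
replace slot 1: 2·(5+11) − 4 = 28 → (28,5,11)
replace slot 2: 2·(28+11) − 5 = 73 → (28,73,11)

28,73,11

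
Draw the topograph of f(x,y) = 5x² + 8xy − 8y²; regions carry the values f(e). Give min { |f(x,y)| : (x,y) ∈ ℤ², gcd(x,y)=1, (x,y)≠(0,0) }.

river: ρ → (-8,8,5)
river: ρ → (5,12,-4)
river: ρ → (-4,12,5)
river: ρ → (5,8,-8)
closes: descent 0, river 4
min |a| on river = 4

4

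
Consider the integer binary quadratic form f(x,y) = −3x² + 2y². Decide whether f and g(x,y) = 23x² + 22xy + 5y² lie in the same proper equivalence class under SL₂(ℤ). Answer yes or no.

D₁ = 24, D₂ = 24
river cycle of f (length 2): (2, 4, -1), (-1, 4, 2)
river cycle of g (length 2): (-1, 4, 2), (2, 4, -1)
cycles coincide ⇒ equivalent

yes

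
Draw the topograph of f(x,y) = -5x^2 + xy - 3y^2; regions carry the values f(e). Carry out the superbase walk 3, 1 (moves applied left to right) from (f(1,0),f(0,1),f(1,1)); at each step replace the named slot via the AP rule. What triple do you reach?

start (-5,-3,-7) = (f(1,0),f(0,1),f(1,1))
replace slot 3: 2·((-5)+(-3)) − (-7) = -9 → (-5,-3,-9)
replace slot 1: 2·((-3)+(-9)) − (-5) = -19 → (-19,-3,-9)

-19,-3,-9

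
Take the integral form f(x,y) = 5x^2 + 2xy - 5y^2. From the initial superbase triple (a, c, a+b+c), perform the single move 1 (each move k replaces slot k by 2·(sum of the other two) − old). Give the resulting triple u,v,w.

start (5,-5,2) = (f(1,0),f(0,1),f(1,1))
replace slot 1: 2·((-5)+2) − 5 = -11 → (-11,-5,2)

-11,-5,2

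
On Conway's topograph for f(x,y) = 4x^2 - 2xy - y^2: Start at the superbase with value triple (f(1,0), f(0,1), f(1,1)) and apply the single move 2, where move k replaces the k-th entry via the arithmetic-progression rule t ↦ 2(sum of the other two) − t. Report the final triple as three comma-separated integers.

start (4,-1,1) = (f(1,0),f(0,1),f(1,1))
replace slot 2: 2·(4+1) − (-1) = 11 → (4,11,1)

4,11,1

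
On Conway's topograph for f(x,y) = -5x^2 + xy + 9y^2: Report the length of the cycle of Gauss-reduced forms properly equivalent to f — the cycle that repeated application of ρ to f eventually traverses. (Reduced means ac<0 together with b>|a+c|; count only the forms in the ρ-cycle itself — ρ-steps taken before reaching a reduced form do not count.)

D = 181, ⌊√D⌋ = 13
descent: ρ → (9,-1,-5)
descent: ρ → (-5,11,3)  [lands on river]
river: ρ → (3,13,-1)
river: ρ → (-1,13,3)
river: ρ → (3,11,-5)
river: ρ → (-5,9,5)
river: ρ → (5,11,-3)
river: ρ → (-3,13,1)
river: ρ → (1,13,-3)
river: ρ → (-3,11,5)
river: ρ → (5,9,-5)
ρ-cycle length = 10 (tail of 2 descent steps not counted)

10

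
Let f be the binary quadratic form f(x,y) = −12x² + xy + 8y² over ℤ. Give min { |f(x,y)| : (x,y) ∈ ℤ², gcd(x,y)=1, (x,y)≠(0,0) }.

descent: ρ → (8,15,-5)  [lands on river]
river: ρ → (-5,15,8)
river: ρ → (8,17,-3)
river: ρ → (-3,19,2)
river: ρ → (2,17,-12)
river: ρ → (-12,7,7)
river: ρ → (7,7,-12)
river: ρ → (-12,17,2)
river: ρ → (2,19,-3)
river: ρ → (-3,17,8)
closes: descent 1, river 10
min |a| on river = 2

2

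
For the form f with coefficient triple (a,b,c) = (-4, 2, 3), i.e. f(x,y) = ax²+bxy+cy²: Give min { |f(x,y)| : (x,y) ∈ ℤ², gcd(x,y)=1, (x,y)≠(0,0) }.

river: ρ → (3,4,-3)
river: ρ → (-3,2,4)
river: ρ → (4,6,-1)
river: ρ → (-1,6,4)
river: ρ → (4,2,-3)
river: ρ → (-3,4,3)
river: ρ → (3,2,-4)
river: ρ → (-4,6,1)
river: ρ → (1,6,-4)
river: ρ → (-4,2,3)
closes: descent 0, river 10
min |a| on river = 1

1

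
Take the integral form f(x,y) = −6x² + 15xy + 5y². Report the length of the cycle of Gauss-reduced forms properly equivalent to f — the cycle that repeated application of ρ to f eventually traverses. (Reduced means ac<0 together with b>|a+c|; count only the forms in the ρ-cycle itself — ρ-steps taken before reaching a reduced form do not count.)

D = 345, ⌊√D⌋ = 18
river: ρ → (5,15,-6)
river: ρ → (-6,9,11)
river: ρ → (11,13,-4)
river: ρ → (-4,11,14)
river: ρ → (14,17,-1)
river: ρ → (-1,17,14)
river: ρ → (14,11,-4)
river: ρ → (-4,13,11)
river: ρ → (11,9,-6)
river: ρ → (-6,15,5)
ρ-cycle length = 10 (tail of 0 descent steps not counted)

10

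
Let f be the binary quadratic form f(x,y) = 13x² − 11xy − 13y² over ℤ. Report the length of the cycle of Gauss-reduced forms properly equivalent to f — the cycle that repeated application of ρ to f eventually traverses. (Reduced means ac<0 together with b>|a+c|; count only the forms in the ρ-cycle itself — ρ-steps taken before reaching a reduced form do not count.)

D = 797, ⌊√D⌋ = 28
descent: ρ → (-13,11,13)  [lands on river]
river: ρ → (13,15,-11)
river: ρ → (-11,7,17)
river: ρ → (17,27,-1)
river: ρ → (-1,27,17)
river: ρ → (17,7,-11)
river: ρ → (-11,15,13)
river: ρ → (13,11,-13)
river: ρ → (-13,15,11)
river: ρ → (11,7,-17)
river: ρ → (-17,27,1)
river: ρ → (1,27,-17)
river: ρ → (-17,7,11)
river: ρ → (11,15,-13)
ρ-cycle length = 14 (tail of 1 descent step not counted)

14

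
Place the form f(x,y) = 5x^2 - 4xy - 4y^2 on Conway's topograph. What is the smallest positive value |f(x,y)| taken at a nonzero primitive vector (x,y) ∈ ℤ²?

descent: ρ → (-4,4,5)  [lands on river]
river: ρ → (5,6,-3)
river: ρ → (-3,6,5)
river: ρ → (5,4,-4)
closes: descent 1, river 4
min |a| on river = 3

3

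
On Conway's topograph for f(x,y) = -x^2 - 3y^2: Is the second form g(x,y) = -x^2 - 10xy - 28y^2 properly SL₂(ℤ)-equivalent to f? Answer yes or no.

D₁ = -12, D₂ = -12
f is negative-definite; reduce −f:
−f: reduced (well bottom): (1,0,3) with a≤c, −a<b≤a
flip sign back: reduced form of f is (-1,0,-3)
g is negative-definite; reduce −g:
−g: translate: b→0 (≡10 mod 2), so (1,10,28)→(1,0,3)
−g: reduced (well bottom): (1,0,3) with a≤c, −a<b≤a
flip sign back: reduced form of g is (-1,0,-3)
reduced forms (-1, 0, -3) vs (-1, 0, -3) ⇒ equivalent

yes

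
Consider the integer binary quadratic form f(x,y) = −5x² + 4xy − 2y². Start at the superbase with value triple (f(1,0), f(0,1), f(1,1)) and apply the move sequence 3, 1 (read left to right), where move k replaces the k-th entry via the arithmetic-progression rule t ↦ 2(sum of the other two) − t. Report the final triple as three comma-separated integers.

start (-5,-2,-3) = (f(1,0),f(0,1),f(1,1))
replace slot 3: 2·((-5)+(-2)) − (-3) = -11 → (-5,-2,-11)
replace slot 1: 2·((-2)+(-11)) − (-5) = -21 → (-21,-2,-11)

-21,-2,-11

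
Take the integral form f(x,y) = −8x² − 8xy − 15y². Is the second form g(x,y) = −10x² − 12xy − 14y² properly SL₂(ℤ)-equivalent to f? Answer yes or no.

D₁ = -416, D₂ = -416
f is negative-definite; reduce −f:
−f: reduced (well bottom): (8,8,15) with a≤c, −a<b≤a
flip sign back: reduced form of f is (-8,-8,-15)
g is negative-definite; reduce −g:
−g: translate: b→-8 (≡12 mod 20), so (10,12,14)→(10,-8,12)
−g: reduced (well bottom): (10,-8,12) with a≤c, −a<b≤a
flip sign back: reduced form of g is (-10,8,-12)
reduced forms (-8, -8, -15) vs (-10, 8, -12) ⇒ inequivalent

no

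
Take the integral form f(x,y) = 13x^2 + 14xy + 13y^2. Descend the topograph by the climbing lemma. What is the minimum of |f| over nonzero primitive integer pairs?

translate: b→-12 (≡14 mod 26), so (13,14,13)→(13,-12,12)
flip: (13,-12,12)→(12,12,13)
reduced (well bottom): (12,12,13) with a≤c, −a<b≤a
well minimum = a = 12

12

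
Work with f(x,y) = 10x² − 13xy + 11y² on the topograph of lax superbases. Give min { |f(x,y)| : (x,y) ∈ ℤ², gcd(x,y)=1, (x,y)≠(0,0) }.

translate: b→7 (≡-13 mod 20), so (10,-13,11)→(10,7,8)
flip: (10,7,8)→(8,-7,10)
reduced (well bottom): (8,-7,10) with a≤c, −a<b≤a
well minimum = a = 8

8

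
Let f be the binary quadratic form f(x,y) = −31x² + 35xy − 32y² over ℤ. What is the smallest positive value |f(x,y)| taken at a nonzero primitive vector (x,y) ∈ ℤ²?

translate: b→27 (≡-35 mod 62), so (31,-35,32)→(31,27,28)
flip: (31,27,28)→(28,-27,31)
reduced (well bottom): (28,-27,31) with a≤c, −a<b≤a
well minimum |f| = |-28| = 28 (negative-definite)

28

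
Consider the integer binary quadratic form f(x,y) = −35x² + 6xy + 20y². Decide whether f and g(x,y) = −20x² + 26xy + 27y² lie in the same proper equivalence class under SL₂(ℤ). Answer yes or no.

D₁ = 2836, D₂ = 2836
river cycle of f (length 34): (20, 34, -21), (-21, 50, 4), (4, 46, -45), (-45, 44, 5), (5, 46, -36), (-36, 26, 15), (15, 34, -28), (-28, 22, 21), (21, 20, -29), (-29, 38, 12), … (24 more)
river cycle of g (length 30): (27, 28, -19), (-19, 48, 7), (7, 50, -12), (-12, 46, 15), (15, 44, -15), (-15, 46, 12), (12, 50, -7), (-7, 48, 19), (19, 28, -27), (-27, 26, 20), … (20 more)
cycles differ ⇒ inequivalent

no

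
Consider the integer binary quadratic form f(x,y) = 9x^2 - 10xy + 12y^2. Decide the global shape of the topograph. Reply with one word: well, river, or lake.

D = b²−4ac = (-10)² − 4·9·12 = -332
D < 0 ⇒ definite ⇒ every region one sign ⇒ single well

well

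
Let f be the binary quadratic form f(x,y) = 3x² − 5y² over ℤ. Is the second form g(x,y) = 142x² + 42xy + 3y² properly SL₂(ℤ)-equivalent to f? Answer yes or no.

D₁ = 60, D₂ = 60
river cycle of f (length 2): (3, 6, -2), (-2, 6, 3)
river cycle of g (length 2): (3, 6, -2), (-2, 6, 3)
cycles coincide ⇒ equivalent

yes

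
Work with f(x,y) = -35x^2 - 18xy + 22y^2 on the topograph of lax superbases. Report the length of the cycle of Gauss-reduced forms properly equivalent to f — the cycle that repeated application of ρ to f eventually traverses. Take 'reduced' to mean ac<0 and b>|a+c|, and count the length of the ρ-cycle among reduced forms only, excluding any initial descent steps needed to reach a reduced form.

D = 3404, ⌊√D⌋ = 58
descent: ρ → (22,18,-35)  [lands on river]
river: ρ → (-35,52,5)
river: ρ → (5,58,-2)
river: ρ → (-2,58,5)
river: ρ → (5,52,-35)
river: ρ → (-35,18,22)
river: ρ → (22,26,-31)
river: ρ → (-31,36,17)
river: ρ → (17,32,-35)
river: ρ → (-35,38,14)
river: ρ → (14,46,-23)
river: ρ → (-23,46,14)
river: ρ → (14,38,-35)
river: ρ → (-35,32,17)
river: ρ → (17,36,-31)
river: ρ → (-31,26,22)
ρ-cycle length = 16 (tail of 1 descent step not counted)

16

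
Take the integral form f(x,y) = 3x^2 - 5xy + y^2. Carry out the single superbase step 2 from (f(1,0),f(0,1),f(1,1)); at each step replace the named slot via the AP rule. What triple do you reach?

start (3,1,-1) = (f(1,0),f(0,1),f(1,1))
replace slot 2: 2·(3+(-1)) − 1 = 3 → (3,3,-1)

3,3,-1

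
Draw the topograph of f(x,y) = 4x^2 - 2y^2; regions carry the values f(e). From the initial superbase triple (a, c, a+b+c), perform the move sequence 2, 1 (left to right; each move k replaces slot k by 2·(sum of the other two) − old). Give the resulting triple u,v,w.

start (4,-2,2) = (f(1,0),f(0,1),f(1,1))
replace slot 2: 2·(4+2) − (-2) = 14 → (4,14,2)
replace slot 1: 2·(14+2) − 4 = 28 → (28,14,2)

28,14,2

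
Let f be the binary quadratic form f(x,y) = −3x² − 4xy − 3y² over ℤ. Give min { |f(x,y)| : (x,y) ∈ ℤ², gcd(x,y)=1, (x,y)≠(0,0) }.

translate: b→-2 (≡4 mod 6), so (3,4,3)→(3,-2,2)
flip: (3,-2,2)→(2,2,3)
reduced (well bottom): (2,2,3) with a≤c, −a<b≤a
well minimum |f| = |-2| = 2 (negative-definite)

2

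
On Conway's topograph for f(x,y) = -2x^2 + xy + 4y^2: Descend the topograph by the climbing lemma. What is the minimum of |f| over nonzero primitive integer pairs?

descent: ρ → (4,-1,-2)
descent: ρ → (-2,5,1)  [lands on river]
river: ρ → (1,5,-2)
river: ρ → (-2,3,3)
river: ρ → (3,3,-2)
closes: descent 2, river 4
min |a| on river = 1

1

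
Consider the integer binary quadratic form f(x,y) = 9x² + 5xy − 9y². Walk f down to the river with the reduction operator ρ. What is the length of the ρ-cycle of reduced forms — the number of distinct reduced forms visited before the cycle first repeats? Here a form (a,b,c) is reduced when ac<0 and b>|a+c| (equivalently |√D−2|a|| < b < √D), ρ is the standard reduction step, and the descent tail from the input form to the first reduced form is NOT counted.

D = 349, ⌊√D⌋ = 18
river: ρ → (-9,13,5)
river: ρ → (5,17,-3)
river: ρ → (-3,13,15)
river: ρ → (15,17,-1)
river: ρ → (-1,17,15)
river: ρ → (15,13,-3)
river: ρ → (-3,17,5)
river: ρ → (5,13,-9)
river: ρ → (-9,5,9)
river: ρ → (9,13,-5)
river: ρ → (-5,17,3)
river: ρ → (3,13,-15)
river: ρ → (-15,17,1)
river: ρ → (1,17,-15)
river: ρ → (-15,13,3)
river: ρ → (3,17,-5)
river: ρ → (-5,13,9)
river: ρ → (9,5,-9)
ρ-cycle length = 18 (tail of 0 descent steps not counted)

18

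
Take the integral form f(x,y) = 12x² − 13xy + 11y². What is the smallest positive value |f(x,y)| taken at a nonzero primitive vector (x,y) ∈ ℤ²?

translate: b→11 (≡-13 mod 24), so (12,-13,11)→(12,11,10)
flip: (12,11,10)→(10,-11,12)
translate: b→9 (≡-11 mod 20), so (10,-11,12)→(10,9,11)
reduced (well bottom): (10,9,11) with a≤c, −a<b≤a
well minimum = a = 10

10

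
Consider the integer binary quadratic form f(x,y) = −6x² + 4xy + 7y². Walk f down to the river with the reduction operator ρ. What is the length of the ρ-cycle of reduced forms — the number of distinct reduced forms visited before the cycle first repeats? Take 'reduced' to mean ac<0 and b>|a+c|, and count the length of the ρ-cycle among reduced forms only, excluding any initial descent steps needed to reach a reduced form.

D = 184, ⌊√D⌋ = 13
river: ρ → (7,10,-3)
river: ρ → (-3,8,10)
river: ρ → (10,12,-1)
river: ρ → (-1,12,10)
river: ρ → (10,8,-3)
river: ρ → (-3,10,7)
river: ρ → (7,4,-6)
river: ρ → (-6,8,5)
river: ρ → (5,12,-2)
river: ρ → (-2,12,5)
river: ρ → (5,8,-6)
river: ρ → (-6,4,7)
ρ-cycle length = 12 (tail of 0 descent steps not counted)

12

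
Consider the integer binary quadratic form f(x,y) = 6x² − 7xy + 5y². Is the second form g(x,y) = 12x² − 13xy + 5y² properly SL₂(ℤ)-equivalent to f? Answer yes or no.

D₁ = -71, D₂ = -71
f: translate: b→5 (≡-7 mod 12), so (6,-7,5)→(6,5,4)
f: flip: (6,5,4)→(4,-5,6)
f: translate: b→3 (≡-5 mod 8), so (4,-5,6)→(4,3,5)
f: reduced (well bottom): (4,3,5) with a≤c, −a<b≤a
g: translate: b→11 (≡-13 mod 24), so (12,-13,5)→(12,11,4)
g: flip: (12,11,4)→(4,-11,12)
g: translate: b→-3 (≡-11 mod 8), so (4,-11,12)→(4,-3,5)
g: reduced (well bottom): (4,-3,5) with a≤c, −a<b≤a
reduced forms (4, 3, 5) vs (4, -3, 5) ⇒ inequivalent

no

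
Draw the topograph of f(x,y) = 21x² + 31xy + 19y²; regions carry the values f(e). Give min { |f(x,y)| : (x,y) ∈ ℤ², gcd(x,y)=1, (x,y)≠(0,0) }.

translate: b→-11 (≡31 mod 42), so (21,31,19)→(21,-11,9)
flip: (21,-11,9)→(9,11,21)
translate: b→-7 (≡11 mod 18), so (9,11,21)→(9,-7,19)
reduced (well bottom): (9,-7,19) with a≤c, −a<b≤a
well minimum = a = 9

9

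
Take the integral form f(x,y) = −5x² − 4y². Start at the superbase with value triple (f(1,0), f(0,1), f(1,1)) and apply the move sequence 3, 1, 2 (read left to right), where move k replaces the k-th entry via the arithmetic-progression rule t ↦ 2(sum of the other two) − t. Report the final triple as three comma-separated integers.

start (-5,-4,-9) = (f(1,0),f(0,1),f(1,1))
replace slot 3: 2·((-5)+(-4)) − (-9) = -9 → (-5,-4,-9)
replace slot 1: 2·((-4)+(-9)) − (-5) = -21 → (-21,-4,-9)
replace slot 2: 2·((-21)+(-9)) − (-4) = -56 → (-21,-56,-9)

-21,-56,-9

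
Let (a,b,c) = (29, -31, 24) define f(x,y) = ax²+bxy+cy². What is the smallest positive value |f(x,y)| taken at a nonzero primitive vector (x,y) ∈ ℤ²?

translate: b→27 (≡-31 mod 58), so (29,-31,24)→(29,27,22)
flip: (29,27,22)→(22,-27,29)
translate: b→17 (≡-27 mod 44), so (22,-27,29)→(22,17,24)
reduced (well bottom): (22,17,24) with a≤c, −a<b≤a
well minimum = a = 22

22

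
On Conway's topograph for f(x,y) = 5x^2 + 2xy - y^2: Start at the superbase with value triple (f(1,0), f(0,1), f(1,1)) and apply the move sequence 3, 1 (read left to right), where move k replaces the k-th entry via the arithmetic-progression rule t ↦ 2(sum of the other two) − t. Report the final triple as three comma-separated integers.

start (5,-1,6) = (f(1,0),f(0,1),f(1,1))
replace slot 3: 2·(5+(-1)) − 6 = 2 → (5,-1,2)
replace slot 1: 2·((-1)+2) − 5 = -3 → (-3,-1,2)

-3,-1,2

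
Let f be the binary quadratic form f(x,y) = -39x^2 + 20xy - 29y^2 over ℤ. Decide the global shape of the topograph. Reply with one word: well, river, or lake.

D = b²−4ac = 20² − 4·(-39)·(-29) = -4124
D < 0 ⇒ definite ⇒ every region one sign ⇒ single well

well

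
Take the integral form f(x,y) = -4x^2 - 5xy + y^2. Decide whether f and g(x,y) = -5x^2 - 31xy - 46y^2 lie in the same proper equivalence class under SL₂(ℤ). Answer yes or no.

D₁ = 41, D₂ = 41
river cycle of f (length 10): (1, 5, -4), (-4, 3, 2), (2, 5, -2), (-2, 3, 4), (4, 5, -1), (-1, 5, 4), (4, 3, -2), (-2, 5, 2), (2, 3, -4), (-4, 5, 1)
river cycle of g (length 10): (2, 5, -2), (-2, 3, 4), (4, 5, -1), (-1, 5, 4), (4, 3, -2), (-2, 5, 2), (2, 3, -4), (-4, 5, 1), (1, 5, -4), (-4, 3, 2)
cycles coincide ⇒ equivalent

yes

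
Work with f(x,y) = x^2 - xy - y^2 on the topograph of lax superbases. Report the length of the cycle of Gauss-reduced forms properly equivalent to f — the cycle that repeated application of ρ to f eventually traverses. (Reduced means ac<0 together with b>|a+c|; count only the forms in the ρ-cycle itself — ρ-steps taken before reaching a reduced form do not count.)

D = 5, ⌊√D⌋ = 2
descent: ρ → (-1,1,1)  [lands on river]
river: ρ → (1,1,-1)
ρ-cycle length = 2 (tail of 1 descent step not counted)

2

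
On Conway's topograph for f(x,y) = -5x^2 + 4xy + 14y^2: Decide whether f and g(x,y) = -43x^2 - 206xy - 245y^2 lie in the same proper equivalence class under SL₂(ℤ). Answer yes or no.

D₁ = 296, D₂ = 296
river cycle of f (length 6): (-5, 14, 5), (5, 16, -2), (-2, 16, 5), (5, 14, -5), (-5, 16, 2), (2, 16, -5)
river cycle of g (length 6): (-5, 14, 5), (5, 16, -2), (-2, 16, 5), (5, 14, -5), (-5, 16, 2), (2, 16, -5)
cycles coincide ⇒ equivalent

yes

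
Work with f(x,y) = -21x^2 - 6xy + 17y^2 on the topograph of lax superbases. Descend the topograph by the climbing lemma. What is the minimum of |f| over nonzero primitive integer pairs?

descent: ρ → (17,6,-21)  [lands on river]
river: ρ → (-21,36,2)
river: ρ → (2,36,-21)
river: ρ → (-21,6,17)
river: ρ → (17,28,-10)
river: ρ → (-10,32,11)
river: ρ → (11,34,-7)
river: ρ → (-7,36,6)
river: ρ → (6,36,-7)
river: ρ → (-7,34,11)
river: ρ → (11,32,-10)
river: ρ → (-10,28,17)
closes: descent 1, river 12
min |a| on river = 2

2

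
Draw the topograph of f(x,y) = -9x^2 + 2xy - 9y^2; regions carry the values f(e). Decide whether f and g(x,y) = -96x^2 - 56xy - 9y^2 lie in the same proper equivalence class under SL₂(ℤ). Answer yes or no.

D₁ = -320, D₂ = -320
f is negative-definite; reduce −f:
−f: flip: (9,-2,9)→(9,2,9)
−f: reduced (well bottom): (9,2,9) with a≤c, −a<b≤a
flip sign back: reduced form of f is (-9,-2,-9)
g is negative-definite; reduce −g:
−g: flip: (96,56,9)→(9,-56,96)
−g: translate: b→-2 (≡-56 mod 18), so (9,-56,96)→(9,-2,9)
−g: flip: (9,-2,9)→(9,2,9)
−g: reduced (well bottom): (9,2,9) with a≤c, −a<b≤a
flip sign back: reduced form of g is (-9,-2,-9)
reduced forms (-9, -2, -9) vs (-9, -2, -9) ⇒ equivalent

yes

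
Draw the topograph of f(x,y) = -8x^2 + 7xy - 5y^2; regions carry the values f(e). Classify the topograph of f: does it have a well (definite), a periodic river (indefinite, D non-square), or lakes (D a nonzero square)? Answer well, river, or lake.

D = b²−4ac = 7² − 4·(-8)·(-5) = -111
D < 0 ⇒ definite ⇒ every region one sign ⇒ single well

well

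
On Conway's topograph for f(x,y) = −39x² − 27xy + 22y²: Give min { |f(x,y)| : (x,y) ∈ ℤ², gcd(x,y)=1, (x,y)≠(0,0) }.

descent: ρ → (22,27,-39)  [lands on river]
river: ρ → (-39,51,10)
river: ρ → (10,49,-44)
river: ρ → (-44,39,15)
river: ρ → (15,51,-26)
river: ρ → (-26,53,13)
river: ρ → (13,51,-30)
river: ρ → (-30,9,34)
river: ρ → (34,59,-5)
river: ρ → (-5,61,22)
closes: descent 1, river 10
min |a| on river = 5

5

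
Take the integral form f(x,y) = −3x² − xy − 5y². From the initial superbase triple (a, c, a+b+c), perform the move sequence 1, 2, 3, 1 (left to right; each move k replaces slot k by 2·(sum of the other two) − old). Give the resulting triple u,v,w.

start (-3,-5,-9) = (f(1,0),f(0,1),f(1,1))
replace slot 1: 2·((-5)+(-9)) − (-3) = -25 → (-25,-5,-9)
replace slot 2: 2·((-25)+(-9)) − (-5) = -63 → (-25,-63,-9)
replace slot 3: 2·((-25)+(-63)) − (-9) = -167 → (-25,-63,-167)
replace slot 1: 2·((-63)+(-167)) − (-25) = -435 → (-435,-63,-167)

-435,-63,-167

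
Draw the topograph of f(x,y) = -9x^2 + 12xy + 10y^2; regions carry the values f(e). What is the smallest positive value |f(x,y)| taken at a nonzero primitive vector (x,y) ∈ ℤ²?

river: ρ → (10,8,-11)
river: ρ → (-11,14,7)
river: ρ → (7,14,-11)
river: ρ → (-11,8,10)
river: ρ → (10,12,-9)
river: ρ → (-9,6,13)
river: ρ → (13,20,-2)
river: ρ → (-2,20,13)
river: ρ → (13,6,-9)
river: ρ → (-9,12,10)
closes: descent 0, river 10
min |a| on river = 2

2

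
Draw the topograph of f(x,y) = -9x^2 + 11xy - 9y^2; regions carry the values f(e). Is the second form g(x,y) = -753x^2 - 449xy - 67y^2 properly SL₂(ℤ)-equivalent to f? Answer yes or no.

D₁ = -203, D₂ = -203
f is negative-definite; reduce −f:
−f: translate: b→7 (≡-11 mod 18), so (9,-11,9)→(9,7,7)
−f: flip: (9,7,7)→(7,-7,9)
−f: translate: b→7 (≡-7 mod 14), so (7,-7,9)→(7,7,9)
−f: reduced (well bottom): (7,7,9) with a≤c, −a<b≤a
flip sign back: reduced form of f is (-7,-7,-9)
g is negative-definite; reduce −g:
−g: flip: (753,449,67)→(67,-449,753)
−g: translate: b→-47 (≡-449 mod 134), so (67,-449,753)→(67,-47,9)
−g: flip: (67,-47,9)→(9,47,67)
−g: translate: b→-7 (≡47 mod 18), so (9,47,67)→(9,-7,7)
−g: flip: (9,-7,7)→(7,7,9)
−g: reduced (well bottom): (7,7,9) with a≤c, −a<b≤a
flip sign back: reduced form of g is (-7,-7,-9)
reduced forms (-7, -7, -9) vs (-7, -7, -9) ⇒ equivalent

yes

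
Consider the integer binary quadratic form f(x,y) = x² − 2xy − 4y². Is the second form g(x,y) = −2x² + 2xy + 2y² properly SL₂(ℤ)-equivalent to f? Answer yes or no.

D₁ = 20, D₂ = 20
river cycle of f (length 2): (1, 4, -1), (-1, 4, 1)
river cycle of g (length 2): (2, 2, -2), (-2, 2, 2)
cycles differ ⇒ inequivalent

no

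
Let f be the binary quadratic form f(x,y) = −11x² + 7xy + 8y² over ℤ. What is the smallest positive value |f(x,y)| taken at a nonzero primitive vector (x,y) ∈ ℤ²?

river: ρ → (8,9,-10)
river: ρ → (-10,11,7)
river: ρ → (7,17,-4)
river: ρ → (-4,15,11)
river: ρ → (11,7,-8)
river: ρ → (-8,9,10)
river: ρ → (10,11,-7)
river: ρ → (-7,17,4)
river: ρ → (4,15,-11)
river: ρ → (-11,7,8)
closes: descent 0, river 10
min |a| on river = 4

4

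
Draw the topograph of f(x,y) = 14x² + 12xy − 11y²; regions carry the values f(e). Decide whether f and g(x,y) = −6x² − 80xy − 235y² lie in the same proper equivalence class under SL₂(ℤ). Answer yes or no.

D₁ = 760, D₂ = 760
river cycle of f (length 14): (-11, 10, 15), (15, 20, -6), (-6, 16, 21), (21, 26, -1), (-1, 26, 21), (21, 16, -6), (-6, 20, 15), (15, 10, -11), (-11, 12, 14), (14, 16, -9), … (4 more)
river cycle of g (length 14): (-6, 16, 21), (21, 26, -1), (-1, 26, 21), (21, 16, -6), (-6, 20, 15), (15, 10, -11), (-11, 12, 14), (14, 16, -9), (-9, 20, 10), (10, 20, -9), … (4 more)
cycles coincide ⇒ equivalent

yes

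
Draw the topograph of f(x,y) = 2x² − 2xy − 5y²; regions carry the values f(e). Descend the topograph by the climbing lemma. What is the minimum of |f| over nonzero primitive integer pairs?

descent: ρ → (-5,2,2)
descent: ρ → (2,6,-1)  [lands on river]
river: ρ → (-1,6,2)
closes: descent 2, river 2
min |a| on river = 1

1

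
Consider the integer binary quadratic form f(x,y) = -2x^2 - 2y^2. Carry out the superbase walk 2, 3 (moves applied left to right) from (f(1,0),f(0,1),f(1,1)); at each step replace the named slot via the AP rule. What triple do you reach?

start (-2,-2,-4) = (f(1,0),f(0,1),f(1,1))
replace slot 2: 2·((-2)+(-4)) − (-2) = -10 → (-2,-10,-4)
replace slot 3: 2·((-2)+(-10)) − (-4) = -20 → (-2,-10,-20)

-2,-10,-20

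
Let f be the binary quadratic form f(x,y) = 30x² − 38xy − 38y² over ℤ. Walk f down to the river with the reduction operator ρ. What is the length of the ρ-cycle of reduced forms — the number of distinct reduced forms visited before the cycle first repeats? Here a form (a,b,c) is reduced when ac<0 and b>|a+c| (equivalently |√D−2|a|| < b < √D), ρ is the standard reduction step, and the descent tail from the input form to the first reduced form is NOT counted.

D = 6004, ⌊√D⌋ = 77
descent: ρ → (-38,38,30)  [lands on river]
river: ρ → (30,22,-46)
river: ρ → (-46,70,6)
river: ρ → (6,74,-22)
river: ρ → (-22,58,30)
river: ρ → (30,62,-18)
river: ρ → (-18,46,54)
river: ρ → (54,62,-10)
river: ρ → (-10,58,66)
river: ρ → (66,74,-2)
river: ρ → (-2,74,66)
river: ρ → (66,58,-10)
river: ρ → (-10,62,54)
river: ρ → (54,46,-18)
river: ρ → (-18,62,30)
river: ρ → (30,58,-22)
river: ρ → (-22,74,6)
river: ρ → (6,70,-46)
river: ρ → (-46,22,30)
river: ρ → (30,38,-38)
ρ-cycle length = 20 (tail of 1 descent step not counted)

20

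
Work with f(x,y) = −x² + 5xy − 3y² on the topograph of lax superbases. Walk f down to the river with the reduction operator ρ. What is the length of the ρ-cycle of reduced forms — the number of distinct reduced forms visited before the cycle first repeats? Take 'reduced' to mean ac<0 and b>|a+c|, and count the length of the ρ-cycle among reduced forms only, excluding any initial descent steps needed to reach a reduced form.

D = 13, ⌊√D⌋ = 3
descent: ρ → (-3,1,1)
descent: ρ → (1,3,-1)  [lands on river]
river: ρ → (-1,3,1)
ρ-cycle length = 2 (tail of 2 descent steps not counted)

2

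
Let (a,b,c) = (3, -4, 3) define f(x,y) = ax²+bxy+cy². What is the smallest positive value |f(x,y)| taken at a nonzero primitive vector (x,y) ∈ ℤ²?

translate: b→2 (≡-4 mod 6), so (3,-4,3)→(3,2,2)
flip: (3,2,2)→(2,-2,3)
translate: b→2 (≡-2 mod 4), so (2,-2,3)→(2,2,3)
reduced (well bottom): (2,2,3) with a≤c, −a<b≤a
well minimum = a = 2

2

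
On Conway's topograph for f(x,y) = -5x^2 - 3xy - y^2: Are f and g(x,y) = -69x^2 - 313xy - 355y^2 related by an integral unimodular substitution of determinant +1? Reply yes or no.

D₁ = -11, D₂ = -11
f is negative-definite; reduce −f:
−f: flip: (5,3,1)→(1,-3,5)
−f: translate: b→1 (≡-3 mod 2), so (1,-3,5)→(1,1,3)
−f: reduced (well bottom): (1,1,3) with a≤c, −a<b≤a
flip sign back: reduced form of f is (-1,-1,-3)
g is negative-definite; reduce −g:
−g: translate: b→37 (≡313 mod 138), so (69,313,355)→(69,37,5)
−g: flip: (69,37,5)→(5,-37,69)
−g: translate: b→3 (≡-37 mod 10), so (5,-37,69)→(5,3,1)
−g: flip: (5,3,1)→(1,-3,5)
−g: translate: b→1 (≡-3 mod 2), so (1,-3,5)→(1,1,3)
−g: reduced (well bottom): (1,1,3) with a≤c, −a<b≤a
flip sign back: reduced form of g is (-1,-1,-3)
reduced forms (-1, -1, -3) vs (-1, -1, -3) ⇒ equivalent

yes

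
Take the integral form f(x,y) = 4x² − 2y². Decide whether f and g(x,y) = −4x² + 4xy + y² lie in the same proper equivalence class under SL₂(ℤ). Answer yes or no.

D₁ = 32, D₂ = 32
river cycle of f (length 2): (-2, 4, 2), (2, 4, -2)
river cycle of g (length 2): (1, 4, -4), (-4, 4, 1)
cycles differ ⇒ inequivalent

no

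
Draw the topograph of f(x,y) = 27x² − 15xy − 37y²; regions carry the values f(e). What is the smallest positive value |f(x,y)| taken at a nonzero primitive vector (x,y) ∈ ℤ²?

descent: ρ → (-37,15,27)  [lands on river]
river: ρ → (27,39,-25)
river: ρ → (-25,61,5)
river: ρ → (5,59,-37)
closes: descent 1, river 4
min |a| on river = 5

5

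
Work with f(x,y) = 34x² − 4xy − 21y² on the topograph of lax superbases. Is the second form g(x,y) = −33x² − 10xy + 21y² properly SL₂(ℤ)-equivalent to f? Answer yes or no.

D₁ = 2872, D₂ = 2872
river cycle of f (length 40): (-21, 46, 9), (9, 44, -26), (-26, 8, 27), (27, 46, -7), (-7, 52, 6), (6, 44, -39), (-39, 34, 11), (11, 32, -42), (-42, 52, 1), (1, 52, -42), … (30 more)
river cycle of g (length 40): (21, 52, -2), (-2, 52, 21), (21, 32, -22), (-22, 12, 31), (31, 50, -3), (-3, 52, 14), (14, 32, -33), (-33, 34, 13), (13, 44, -18), (-18, 28, 29), … (30 more)
cycles differ ⇒ inequivalent

no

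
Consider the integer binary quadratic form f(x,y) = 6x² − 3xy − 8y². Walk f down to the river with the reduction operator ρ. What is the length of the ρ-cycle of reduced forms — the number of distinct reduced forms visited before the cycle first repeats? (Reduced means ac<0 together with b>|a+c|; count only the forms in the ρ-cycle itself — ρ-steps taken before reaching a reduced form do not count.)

D = 201, ⌊√D⌋ = 14
descent: ρ → (-8,3,6)  [lands on river]
river: ρ → (6,9,-5)
river: ρ → (-5,11,4)
river: ρ → (4,13,-2)
river: ρ → (-2,11,10)
river: ρ → (10,9,-3)
river: ρ → (-3,9,10)
river: ρ → (10,11,-2)
river: ρ → (-2,13,4)
river: ρ → (4,11,-5)
river: ρ → (-5,9,6)
river: ρ → (6,3,-8)
river: ρ → (-8,13,1)
river: ρ → (1,13,-8)
ρ-cycle length = 14 (tail of 1 descent step not counted)

14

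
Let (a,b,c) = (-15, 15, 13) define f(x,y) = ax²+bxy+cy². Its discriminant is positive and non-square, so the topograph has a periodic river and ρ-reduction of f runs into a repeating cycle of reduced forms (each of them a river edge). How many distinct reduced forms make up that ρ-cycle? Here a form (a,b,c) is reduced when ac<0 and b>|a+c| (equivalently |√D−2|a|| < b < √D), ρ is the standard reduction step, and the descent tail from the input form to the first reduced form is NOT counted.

D = 1005, ⌊√D⌋ = 31
river: ρ → (13,11,-17)
river: ρ → (-17,23,7)
river: ρ → (7,19,-23)
river: ρ → (-23,27,3)
river: ρ → (3,27,-23)
river: ρ → (-23,19,7)
river: ρ → (7,23,-17)
river: ρ → (-17,11,13)
river: ρ → (13,15,-15)
river: ρ → (-15,15,13)
ρ-cycle length = 10 (tail of 0 descent steps not counted)

10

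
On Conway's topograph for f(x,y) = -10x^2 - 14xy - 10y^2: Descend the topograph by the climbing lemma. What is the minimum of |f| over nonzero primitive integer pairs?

translate: b→-6 (≡14 mod 20), so (10,14,10)→(10,-6,6)
flip: (10,-6,6)→(6,6,10)
reduced (well bottom): (6,6,10) with a≤c, −a<b≤a
well minimum |f| = |-6| = 6 (negative-definite)

6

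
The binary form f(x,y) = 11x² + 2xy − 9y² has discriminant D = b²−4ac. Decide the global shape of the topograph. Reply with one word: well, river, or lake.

D = b²−4ac = 2² − 4·11·(-9) = 400
D = 20² is a perfect square ⇒ form factors over ℤ ⇒ lakes

lake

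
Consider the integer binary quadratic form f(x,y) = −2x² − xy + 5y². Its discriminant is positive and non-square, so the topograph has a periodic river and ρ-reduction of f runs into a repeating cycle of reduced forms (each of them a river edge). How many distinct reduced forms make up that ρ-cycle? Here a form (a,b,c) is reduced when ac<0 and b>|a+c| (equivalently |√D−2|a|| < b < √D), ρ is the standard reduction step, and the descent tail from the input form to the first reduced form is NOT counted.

D = 41, ⌊√D⌋ = 6
descent: ρ → (5,1,-2)
descent: ρ → (-2,3,4)  [lands on river]
river: ρ → (4,5,-1)
river: ρ → (-1,5,4)
river: ρ → (4,3,-2)
river: ρ → (-2,5,2)
river: ρ → (2,3,-4)
river: ρ → (-4,5,1)
river: ρ → (1,5,-4)
river: ρ → (-4,3,2)
river: ρ → (2,5,-2)
ρ-cycle length = 10 (tail of 2 descent steps not counted)

10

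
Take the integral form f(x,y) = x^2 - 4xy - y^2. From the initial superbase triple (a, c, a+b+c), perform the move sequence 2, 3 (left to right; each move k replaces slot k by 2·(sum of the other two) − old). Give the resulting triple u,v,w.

start (1,-1,-4) = (f(1,0),f(0,1),f(1,1))
replace slot 2: 2·(1+(-4)) − (-1) = -5 → (1,-5,-4)
replace slot 3: 2·(1+(-5)) − (-4) = -4 → (1,-5,-4)

1,-5,-4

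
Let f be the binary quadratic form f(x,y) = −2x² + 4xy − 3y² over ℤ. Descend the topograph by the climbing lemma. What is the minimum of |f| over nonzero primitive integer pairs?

translate: b→0 (≡-4 mod 4), so (2,-4,3)→(2,0,1)
flip: (2,0,1)→(1,0,2)
reduced (well bottom): (1,0,2) with a≤c, −a<b≤a
well minimum |f| = |-1| = 1 (negative-definite)

1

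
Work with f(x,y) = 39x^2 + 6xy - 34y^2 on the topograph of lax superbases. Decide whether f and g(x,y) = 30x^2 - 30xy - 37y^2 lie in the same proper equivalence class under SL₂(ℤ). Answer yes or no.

D₁ = 5340, D₂ = 5340
river cycle of f (length 8): (-34, 62, 11), (11, 70, -10), (-10, 70, 11), (11, 62, -34), (-34, 6, 39), (39, 72, -1), (-1, 72, 39), (39, 6, -34)
river cycle of g (length 12): (-37, 30, 30), (30, 30, -37), (-37, 44, 23), (23, 48, -33), (-33, 18, 38), (38, 58, -13), (-13, 72, 3), (3, 72, -13), (-13, 58, 38), (38, 18, -33), … (2 more)
cycles differ ⇒ inequivalent

no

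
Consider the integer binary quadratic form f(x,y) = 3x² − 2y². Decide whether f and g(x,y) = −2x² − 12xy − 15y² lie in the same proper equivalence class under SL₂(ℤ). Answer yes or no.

D₁ = 24, D₂ = 24
river cycle of f (length 2): (-2, 4, 1), (1, 4, -2)
river cycle of g (length 2): (-2, 4, 1), (1, 4, -2)
cycles coincide ⇒ equivalent

yes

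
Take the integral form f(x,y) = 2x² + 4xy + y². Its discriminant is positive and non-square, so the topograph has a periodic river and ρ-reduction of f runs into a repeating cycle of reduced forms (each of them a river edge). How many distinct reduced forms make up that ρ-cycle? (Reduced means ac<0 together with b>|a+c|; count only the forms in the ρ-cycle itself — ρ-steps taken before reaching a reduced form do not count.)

D = 8, ⌊√D⌋ = 2
descent: ρ → (1,2,-1)  [lands on river]
river: ρ → (-1,2,1)
ρ-cycle length = 2 (tail of 1 descent step not counted)

2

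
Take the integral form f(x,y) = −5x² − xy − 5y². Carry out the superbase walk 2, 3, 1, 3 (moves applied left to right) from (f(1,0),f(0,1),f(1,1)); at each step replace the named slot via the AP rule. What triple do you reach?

start (-5,-5,-11) = (f(1,0),f(0,1),f(1,1))
replace slot 2: 2·((-5)+(-11)) − (-5) = -27 → (-5,-27,-11)
replace slot 3: 2·((-5)+(-27)) − (-11) = -53 → (-5,-27,-53)
replace slot 1: 2·((-27)+(-53)) − (-5) = -155 → (-155,-27,-53)
replace slot 3: 2·((-155)+(-27)) − (-53) = -311 → (-155,-27,-311)

-155,-27,-311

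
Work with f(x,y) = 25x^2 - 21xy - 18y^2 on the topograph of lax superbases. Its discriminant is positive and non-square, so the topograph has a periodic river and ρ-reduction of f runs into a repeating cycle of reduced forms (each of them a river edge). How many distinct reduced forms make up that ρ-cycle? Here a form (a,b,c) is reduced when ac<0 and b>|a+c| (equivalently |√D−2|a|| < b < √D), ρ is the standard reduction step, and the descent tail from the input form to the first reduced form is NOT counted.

D = 2241, ⌊√D⌋ = 47
descent: ρ → (-18,21,25)  [lands on river]
river: ρ → (25,29,-14)
river: ρ → (-14,27,27)
river: ρ → (27,27,-14)
river: ρ → (-14,29,25)
river: ρ → (25,21,-18)
river: ρ → (-18,15,28)
river: ρ → (28,41,-5)
river: ρ → (-5,39,36)
river: ρ → (36,33,-8)
river: ρ → (-8,47,1)
river: ρ → (1,47,-8)
river: ρ → (-8,33,36)
river: ρ → (36,39,-5)
river: ρ → (-5,41,28)
river: ρ → (28,15,-18)
ρ-cycle length = 16 (tail of 1 descent step not counted)

16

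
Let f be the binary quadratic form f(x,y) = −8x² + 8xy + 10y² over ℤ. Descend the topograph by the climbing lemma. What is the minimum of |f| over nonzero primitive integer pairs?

river: ρ → (10,12,-6)
river: ρ → (-6,12,10)
river: ρ → (10,8,-8)
river: ρ → (-8,8,10)
closes: descent 0, river 4
min |a| on river = 6

6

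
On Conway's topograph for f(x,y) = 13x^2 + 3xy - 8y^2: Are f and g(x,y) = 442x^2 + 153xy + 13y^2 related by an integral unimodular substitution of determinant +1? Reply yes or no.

D₁ = 425, D₂ = 425
river cycle of f (length 10): (-8, 13, 8), (8, 19, -2), (-2, 17, 17), (17, 17, -2), (-2, 19, 8), (8, 13, -8), (-8, 19, 2), (2, 17, -17), (-17, 17, 2), (2, 19, -8)
river cycle of g (length 10): (-8, 13, 8), (8, 19, -2), (-2, 17, 17), (17, 17, -2), (-2, 19, 8), (8, 13, -8), (-8, 19, 2), (2, 17, -17), (-17, 17, 2), (2, 19, -8)
cycles coincide ⇒ equivalent

yes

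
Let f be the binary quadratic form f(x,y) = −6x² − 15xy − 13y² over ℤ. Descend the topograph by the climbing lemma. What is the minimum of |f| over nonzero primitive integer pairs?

translate: b→3 (≡15 mod 12), so (6,15,13)→(6,3,4)
flip: (6,3,4)→(4,-3,6)
reduced (well bottom): (4,-3,6) with a≤c, −a<b≤a
well minimum |f| = |-4| = 4 (negative-definite)

4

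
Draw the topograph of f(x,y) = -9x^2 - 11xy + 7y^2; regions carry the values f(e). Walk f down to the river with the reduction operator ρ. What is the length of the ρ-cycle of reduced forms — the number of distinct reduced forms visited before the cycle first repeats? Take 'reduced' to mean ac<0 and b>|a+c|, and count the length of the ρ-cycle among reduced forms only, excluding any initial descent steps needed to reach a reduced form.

D = 373, ⌊√D⌋ = 19
descent: ρ → (7,11,-9)  [lands on river]
river: ρ → (-9,7,9)
river: ρ → (9,11,-7)
river: ρ → (-7,17,3)
river: ρ → (3,19,-1)
river: ρ → (-1,19,3)
river: ρ → (3,17,-7)
river: ρ → (-7,11,9)
river: ρ → (9,7,-9)
river: ρ → (-9,11,7)
river: ρ → (7,17,-3)
river: ρ → (-3,19,1)
river: ρ → (1,19,-3)
river: ρ → (-3,17,7)
ρ-cycle length = 14 (tail of 1 descent step not counted)

14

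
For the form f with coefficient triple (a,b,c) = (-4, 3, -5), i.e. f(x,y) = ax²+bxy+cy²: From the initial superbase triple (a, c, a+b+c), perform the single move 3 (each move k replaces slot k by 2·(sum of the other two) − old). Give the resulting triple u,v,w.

start (-4,-5,-6) = (f(1,0),f(0,1),f(1,1))
replace slot 3: 2·((-4)+(-5)) − (-6) = -12 → (-4,-5,-12)

-4,-5,-12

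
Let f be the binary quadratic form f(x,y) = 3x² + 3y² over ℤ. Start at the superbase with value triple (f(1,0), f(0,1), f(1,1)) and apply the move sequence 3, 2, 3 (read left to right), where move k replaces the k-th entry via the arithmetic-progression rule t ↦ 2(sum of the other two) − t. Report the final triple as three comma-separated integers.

start (3,3,6) = (f(1,0),f(0,1),f(1,1))
replace slot 3: 2·(3+3) − 6 = 6 → (3,3,6)
replace slot 2: 2·(3+6) − 3 = 15 → (3,15,6)
replace slot 3: 2·(3+15) − 6 = 30 → (3,15,30)

3,15,30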